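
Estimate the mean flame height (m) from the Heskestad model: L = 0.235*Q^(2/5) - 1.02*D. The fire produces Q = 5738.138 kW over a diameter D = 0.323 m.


Q^(2/5) = 31.879
0.235 * Q^(2/5) = 7.4916
1.02 * D = 0.32946
L = 7.1622 m

7.1622 m


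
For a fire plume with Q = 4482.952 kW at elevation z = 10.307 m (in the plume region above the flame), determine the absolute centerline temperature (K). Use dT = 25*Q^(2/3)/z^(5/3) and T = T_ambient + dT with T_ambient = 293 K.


Q^(2/3) = 271.88
z^(5/3) = 48.815
dT = 25 * 271.88 / 48.815 = 139.24 K
T = 293 + 139.24 = 432.24 K

432.24 K


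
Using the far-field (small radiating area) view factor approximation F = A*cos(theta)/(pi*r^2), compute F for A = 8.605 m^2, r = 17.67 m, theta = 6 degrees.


cos(6 deg) = 0.99452
pi*r^2 = 980.90
F = 8.605 * 0.99452 / 980.90 = 0.0087245

0.0087245


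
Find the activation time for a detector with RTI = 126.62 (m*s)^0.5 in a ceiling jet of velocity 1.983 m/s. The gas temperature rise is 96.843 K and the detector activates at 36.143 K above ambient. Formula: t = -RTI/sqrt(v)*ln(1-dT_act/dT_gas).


dT_act/dT_gas = 0.37321
ln(1 - 0.37321) = -0.46715
t = -126.62 / sqrt(1.983) * -0.46715 = 42.004 s

42.004 s


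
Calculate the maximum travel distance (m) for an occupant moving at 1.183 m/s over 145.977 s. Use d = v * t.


d = 1.183 * 145.977 = 172.69 m

172.69 m


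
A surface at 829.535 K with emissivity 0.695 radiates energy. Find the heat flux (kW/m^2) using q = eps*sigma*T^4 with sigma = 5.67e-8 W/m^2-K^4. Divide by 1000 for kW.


T^4 = 4.7352e+11
q = 0.695 * 5.67e-8 * 4.7352e+11 / 1000 = 18.660 kW/m^2

18.660 kW/m^2


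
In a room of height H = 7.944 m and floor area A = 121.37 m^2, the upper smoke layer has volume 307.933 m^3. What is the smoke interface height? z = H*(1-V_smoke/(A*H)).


V/(A*H) = 0.31938
1 - 0.31938 = 0.68062
z = 7.944 * 0.68062 = 5.4069 m

5.4069 m


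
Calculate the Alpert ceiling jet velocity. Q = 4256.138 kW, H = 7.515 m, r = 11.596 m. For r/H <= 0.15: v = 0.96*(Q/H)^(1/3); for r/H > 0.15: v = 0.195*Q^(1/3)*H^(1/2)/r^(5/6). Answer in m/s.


r/H = 11.596 / 7.515 = 1.5430
r/H > 0.15, so v = 0.195*Q^(1/3)*H^(1/2)/r^(5/6)
Q^(1/3) = 16.206
H^(1/2) = 2.7414
r^(5/6) = 7.7077
v = 0.195 * 16.206 * 2.7414 / 7.7077 = 1.1240 m/s

1.1240 m/s


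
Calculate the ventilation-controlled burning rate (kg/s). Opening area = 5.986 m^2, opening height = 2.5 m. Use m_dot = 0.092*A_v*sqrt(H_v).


sqrt(H_v) = 1.5811
m_dot = 0.092 * 5.986 * 1.5811 = 0.87075 kg/s

0.87075 kg/s


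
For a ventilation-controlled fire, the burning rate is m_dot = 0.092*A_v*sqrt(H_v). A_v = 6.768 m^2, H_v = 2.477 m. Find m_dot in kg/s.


sqrt(H_v) = 1.5738
m_dot = 0.092 * 6.768 * 1.5738 = 0.97997 kg/s

0.97997 kg/s


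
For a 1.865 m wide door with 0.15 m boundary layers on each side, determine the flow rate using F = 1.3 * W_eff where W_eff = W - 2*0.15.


W_eff = 1.865 - 0.30 = 1.565 m
F = 1.3 * 1.565 = 2.0345 persons/s

2.0345 persons/s


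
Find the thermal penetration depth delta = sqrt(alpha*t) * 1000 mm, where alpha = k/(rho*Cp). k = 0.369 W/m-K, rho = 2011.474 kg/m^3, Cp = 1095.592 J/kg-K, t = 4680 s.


alpha = 0.369 / (2011.474 * 1095.592) = 1.6744e-07 m^2/s
alpha * t = 0.00078363
delta = sqrt(0.00078363) * 1000 = 27.993 mm

27.993 mm


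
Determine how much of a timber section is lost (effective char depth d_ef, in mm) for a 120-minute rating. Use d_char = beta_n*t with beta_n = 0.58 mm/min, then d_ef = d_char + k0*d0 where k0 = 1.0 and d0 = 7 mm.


d_char = 0.58 * 120 = 69.6 mm
d_ef = 69.6 + 1.0*7 = 76.6 mm

76.6 mm


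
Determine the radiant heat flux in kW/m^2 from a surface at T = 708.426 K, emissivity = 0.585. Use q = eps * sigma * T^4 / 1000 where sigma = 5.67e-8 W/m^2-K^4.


T^4 = 2.5187e+11
q = 0.585 * 5.67e-8 * 2.5187e+11 / 1000 = 8.3544 kW/m^2

8.3544 kW/m^2


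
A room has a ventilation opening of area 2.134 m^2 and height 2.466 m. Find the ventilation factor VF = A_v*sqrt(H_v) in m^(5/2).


sqrt(H_v) = 1.5704
VF = 2.134 * 1.5704 = 3.3511 m^(5/2)

3.3511 m^(5/2)


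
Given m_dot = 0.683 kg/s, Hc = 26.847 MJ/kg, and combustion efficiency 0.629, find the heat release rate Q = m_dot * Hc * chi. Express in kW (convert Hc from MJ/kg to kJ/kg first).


Hc = 26.847 MJ/kg = 26.847 * 1000 kJ/kg = 26847 kJ/kg
Q = 0.683 kg/s * 26847 kJ/kg * 0.629 = 11534 kW

11534 kW


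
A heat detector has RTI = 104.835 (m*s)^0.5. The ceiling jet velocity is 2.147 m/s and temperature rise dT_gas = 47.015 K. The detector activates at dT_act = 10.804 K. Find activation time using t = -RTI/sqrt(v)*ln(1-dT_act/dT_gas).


dT_act/dT_gas = 0.22980
ln(1 - 0.22980) = -0.26110
t = -104.835 / sqrt(2.147) * -0.26110 = 18.681 s

18.681 s


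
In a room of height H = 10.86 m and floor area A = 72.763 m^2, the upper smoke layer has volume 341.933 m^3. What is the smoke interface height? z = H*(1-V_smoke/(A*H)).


V/(A*H) = 0.43271
1 - 0.43271 = 0.56729
z = 10.86 * 0.56729 = 6.1607 m

6.1607 m


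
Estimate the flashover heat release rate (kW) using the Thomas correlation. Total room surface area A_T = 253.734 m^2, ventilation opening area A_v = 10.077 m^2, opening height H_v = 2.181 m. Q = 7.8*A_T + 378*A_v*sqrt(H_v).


7.8*A_T = 1979.1
sqrt(H_v) = 1.4768
378*A_v*sqrt(H_v) = 5625.4
Q = 1979.1 + 5625.4 = 7604.5 kW

7604.5 kW


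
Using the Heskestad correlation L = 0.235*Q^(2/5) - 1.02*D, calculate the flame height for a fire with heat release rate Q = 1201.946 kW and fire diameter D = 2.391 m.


Q^(2/5) = 17.059
0.235 * Q^(2/5) = 4.0089
1.02 * D = 2.4388
L = 1.5700 m

1.5700 m


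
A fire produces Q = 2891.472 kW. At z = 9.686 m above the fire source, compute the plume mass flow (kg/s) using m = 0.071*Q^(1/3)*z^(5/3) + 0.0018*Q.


Q^(1/3) = 14.246
z^(5/3) = 44.012
First term = 0.071 * 14.246 * 44.012 = 44.518
Second term = 0.0018 * 2891.472 = 5.2046
m = 49.723 kg/s

49.723 kg/s


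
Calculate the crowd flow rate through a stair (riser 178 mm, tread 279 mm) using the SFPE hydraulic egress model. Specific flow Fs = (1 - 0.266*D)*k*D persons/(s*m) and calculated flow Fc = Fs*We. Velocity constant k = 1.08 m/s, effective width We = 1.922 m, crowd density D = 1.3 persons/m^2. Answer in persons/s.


1 - 0.266*D = 1 - 0.266*1.3 = 0.65420
Fs = 0.65420 * 1.08 * 1.3 = 0.91850 persons/(s*m)
Fc = 0.91850 * 1.922 = 1.7654 persons/s

1.7654 persons/s


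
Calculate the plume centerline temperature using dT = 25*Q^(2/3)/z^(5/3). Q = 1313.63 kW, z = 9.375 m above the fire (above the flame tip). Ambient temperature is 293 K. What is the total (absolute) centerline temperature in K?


Q^(2/3) = 119.94
z^(5/3) = 41.682
dT = 25 * 119.94 / 41.682 = 71.940 K
T = 293 + 71.940 = 364.94 K

364.94 K


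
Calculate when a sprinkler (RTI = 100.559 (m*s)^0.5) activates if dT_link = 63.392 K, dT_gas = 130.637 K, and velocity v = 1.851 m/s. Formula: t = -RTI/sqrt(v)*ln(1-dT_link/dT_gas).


dT_link/dT_gas = 0.48525
ln(1 - 0.48525) = -0.66408
t = -100.559 / sqrt(1.851) * -0.66408 = 49.084 s

49.084 s


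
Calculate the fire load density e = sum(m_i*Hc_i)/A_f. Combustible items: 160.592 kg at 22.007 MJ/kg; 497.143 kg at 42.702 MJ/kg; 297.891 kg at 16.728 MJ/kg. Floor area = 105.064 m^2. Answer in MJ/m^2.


Total energy = 160.592*22.007 + 497.143*42.702 + 297.891*16.728
= 3534.148 + 21229.00 + 4983.121
= 29746.27 MJ
e = 29746.27 / 105.064 = 283.13 MJ/m^2

283.13 MJ/m^2


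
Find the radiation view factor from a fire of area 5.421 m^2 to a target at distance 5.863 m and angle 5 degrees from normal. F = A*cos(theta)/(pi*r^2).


cos(5 deg) = 0.99619
pi*r^2 = 107.99
F = 5.421 * 0.99619 / 107.99 = 0.050007

0.050007


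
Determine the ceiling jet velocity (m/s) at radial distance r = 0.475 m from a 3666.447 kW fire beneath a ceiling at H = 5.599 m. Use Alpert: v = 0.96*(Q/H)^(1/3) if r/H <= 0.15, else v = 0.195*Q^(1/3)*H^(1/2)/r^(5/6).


r/H = 0.475 / 5.599 = 0.084837
r/H <= 0.15, so v = 0.96*(Q/H)^(1/3)
Q/H = 654.84
(Q/H)^(1/3) = 8.6838
v = 0.96 * 8.6838 = 8.3365 m/s

8.3365 m/s


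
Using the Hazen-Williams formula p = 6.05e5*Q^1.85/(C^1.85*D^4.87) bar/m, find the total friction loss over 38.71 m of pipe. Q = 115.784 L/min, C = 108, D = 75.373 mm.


Q^1.85 = 6572.8
C^1.85 = 5778.8
D^4.87 = 1.3869e+09
p/m = 0.00049617 bar/m
p_total = 0.00049617 * 38.71 = 0.019207 bar

0.019207 bar


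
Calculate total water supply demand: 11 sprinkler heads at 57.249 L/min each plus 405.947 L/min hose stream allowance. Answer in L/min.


Sprinkler demand = 11 * 57.249 = 629.739 L/min
Total = 629.739 + 405.947 = 1035.686 L/min

1035.686 L/min


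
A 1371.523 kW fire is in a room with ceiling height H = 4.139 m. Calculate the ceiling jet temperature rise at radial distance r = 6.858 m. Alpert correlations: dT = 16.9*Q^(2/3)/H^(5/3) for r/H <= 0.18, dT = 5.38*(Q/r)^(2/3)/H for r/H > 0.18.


r/H = 6.858 / 4.139 = 1.6569
r/H > 0.18, so dT = 5.38*(Q/r)^(2/3)/H
Q/r = 199.99
(Q/r)^(2/3) = 34.198
dT = 5.38 * 34.198 / 4.139 = 44.452 K

44.452 K


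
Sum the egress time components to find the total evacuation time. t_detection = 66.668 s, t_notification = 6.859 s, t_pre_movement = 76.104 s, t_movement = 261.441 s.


Total = 66.668 + 6.859 + 76.104 + 261.441 = 411.072 s

411.072 s


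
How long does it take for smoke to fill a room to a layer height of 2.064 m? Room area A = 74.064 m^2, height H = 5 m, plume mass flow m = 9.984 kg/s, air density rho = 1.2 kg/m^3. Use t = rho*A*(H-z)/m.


H - z = 2.936 m
t = 1.2 * 74.064 * 2.936 / 9.984 = 26.136 s

26.136 s


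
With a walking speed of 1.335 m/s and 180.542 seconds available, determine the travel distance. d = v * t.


d = 1.335 * 180.542 = 241.02 m

241.02 m


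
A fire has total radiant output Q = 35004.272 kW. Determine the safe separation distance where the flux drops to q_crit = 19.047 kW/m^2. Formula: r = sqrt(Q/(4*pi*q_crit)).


4*pi*q_crit = 239.35
Q/(4*pi*q_crit) = 146.25
r = sqrt(146.25) = 12.093 m

12.093 m


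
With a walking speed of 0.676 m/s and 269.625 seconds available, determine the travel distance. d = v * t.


d = 0.676 * 269.625 = 182.27 m

182.27 m


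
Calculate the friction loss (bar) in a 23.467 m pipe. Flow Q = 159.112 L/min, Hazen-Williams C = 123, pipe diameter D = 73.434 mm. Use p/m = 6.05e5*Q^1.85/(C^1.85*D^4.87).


Q^1.85 = 11835
C^1.85 = 7350.6
D^4.87 = 1.2216e+09
p/m = 0.00079737 bar/m
p_total = 0.00079737 * 23.467 = 0.018712 bar

0.018712 bar


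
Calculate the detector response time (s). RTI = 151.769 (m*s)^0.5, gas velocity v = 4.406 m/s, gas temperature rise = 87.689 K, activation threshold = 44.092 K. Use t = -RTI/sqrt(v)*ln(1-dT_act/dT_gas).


dT_act/dT_gas = 0.50282
ln(1 - 0.50282) = -0.69881
t = -151.769 / sqrt(4.406) * -0.69881 = 50.526 s

50.526 s


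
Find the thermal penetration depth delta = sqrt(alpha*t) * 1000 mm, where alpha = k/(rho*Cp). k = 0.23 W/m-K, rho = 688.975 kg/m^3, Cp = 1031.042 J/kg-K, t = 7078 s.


alpha = 0.23 / (688.975 * 1031.042) = 3.2378e-07 m^2/s
alpha * t = 0.0022917
delta = sqrt(0.0022917) * 1000 = 47.872 mm

47.872 mm


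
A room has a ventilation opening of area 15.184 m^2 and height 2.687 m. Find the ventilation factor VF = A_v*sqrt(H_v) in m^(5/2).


sqrt(H_v) = 1.6392
VF = 15.184 * 1.6392 = 24.890 m^(5/2)

24.890 m^(5/2)


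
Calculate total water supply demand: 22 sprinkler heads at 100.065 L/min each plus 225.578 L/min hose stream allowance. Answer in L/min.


Sprinkler demand = 22 * 100.065 = 2201.43 L/min
Total = 2201.43 + 225.578 = 2427.008 L/min

2427.008 L/min


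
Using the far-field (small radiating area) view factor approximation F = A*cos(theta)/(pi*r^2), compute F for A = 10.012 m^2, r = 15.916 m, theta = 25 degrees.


cos(25 deg) = 0.90631
pi*r^2 = 795.83
F = 10.012 * 0.90631 / 795.83 = 0.011402

0.011402


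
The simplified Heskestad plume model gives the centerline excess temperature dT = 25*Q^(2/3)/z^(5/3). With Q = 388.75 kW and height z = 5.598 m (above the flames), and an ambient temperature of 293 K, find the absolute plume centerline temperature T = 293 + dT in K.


Q^(2/3) = 53.266
z^(5/3) = 17.649
dT = 25 * 53.266 / 17.649 = 75.451 K
T = 293 + 75.451 = 368.45 K

368.45 K


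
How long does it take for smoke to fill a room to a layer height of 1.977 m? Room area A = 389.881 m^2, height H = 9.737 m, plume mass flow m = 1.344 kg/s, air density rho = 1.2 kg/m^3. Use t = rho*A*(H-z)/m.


H - z = 7.76 m
t = 1.2 * 389.881 * 7.76 / 1.344 = 2701.3 s

2701.3 s


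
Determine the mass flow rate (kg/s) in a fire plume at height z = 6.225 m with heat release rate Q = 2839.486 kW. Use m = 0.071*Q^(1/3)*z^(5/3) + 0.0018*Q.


Q^(1/3) = 14.161
z^(5/3) = 21.065
First term = 0.071 * 14.161 * 21.065 = 21.179
Second term = 0.0018 * 2839.486 = 5.1111
m = 26.290 kg/s

26.290 kg/s


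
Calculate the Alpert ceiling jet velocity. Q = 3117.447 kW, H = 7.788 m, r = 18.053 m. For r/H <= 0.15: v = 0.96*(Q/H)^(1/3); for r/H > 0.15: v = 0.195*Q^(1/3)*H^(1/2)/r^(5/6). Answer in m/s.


r/H = 18.053 / 7.788 = 2.3181
r/H > 0.15, so v = 0.195*Q^(1/3)*H^(1/2)/r^(5/6)
Q^(1/3) = 14.608
H^(1/2) = 2.7907
r^(5/6) = 11.146
v = 0.195 * 14.608 * 2.7907 / 11.146 = 0.71322 m/s

0.71322 m/s


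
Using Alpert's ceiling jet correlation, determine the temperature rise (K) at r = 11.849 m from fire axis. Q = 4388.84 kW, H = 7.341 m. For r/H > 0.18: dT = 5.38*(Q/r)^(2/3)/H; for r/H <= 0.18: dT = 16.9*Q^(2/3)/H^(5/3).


r/H = 11.849 / 7.341 = 1.6141
r/H > 0.18, so dT = 5.38*(Q/r)^(2/3)/H
Q/r = 370.40
(Q/r)^(2/3) = 51.576
dT = 5.38 * 51.576 / 7.341 = 37.798 K

37.798 K


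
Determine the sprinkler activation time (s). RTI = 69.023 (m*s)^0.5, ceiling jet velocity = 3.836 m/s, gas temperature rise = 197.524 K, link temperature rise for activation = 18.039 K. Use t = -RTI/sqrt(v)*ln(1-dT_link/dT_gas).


dT_link/dT_gas = 0.091326
ln(1 - 0.091326) = -0.095768
t = -69.023 / sqrt(3.836) * -0.095768 = 3.3750 s

3.3750 s


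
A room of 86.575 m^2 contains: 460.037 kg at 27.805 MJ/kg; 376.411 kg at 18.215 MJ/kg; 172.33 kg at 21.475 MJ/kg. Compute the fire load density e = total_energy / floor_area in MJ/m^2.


Total energy = 460.037*27.805 + 376.411*18.215 + 172.33*21.475
= 12791.33 + 6856.326 + 3700.787
= 23348.44 MJ
e = 23348.44 / 86.575 = 269.69 MJ/m^2

269.69 MJ/m^2


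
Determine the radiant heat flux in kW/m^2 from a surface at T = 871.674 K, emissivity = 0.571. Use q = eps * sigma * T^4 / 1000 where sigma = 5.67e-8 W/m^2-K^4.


T^4 = 5.7732e+11
q = 0.571 * 5.67e-8 * 5.7732e+11 / 1000 = 18.691 kW/m^2

18.691 kW/m^2


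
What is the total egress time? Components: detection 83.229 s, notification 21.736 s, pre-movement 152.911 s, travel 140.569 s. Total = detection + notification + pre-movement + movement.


Total = 83.229 + 21.736 + 152.911 + 140.569 = 398.445 s

398.445 s


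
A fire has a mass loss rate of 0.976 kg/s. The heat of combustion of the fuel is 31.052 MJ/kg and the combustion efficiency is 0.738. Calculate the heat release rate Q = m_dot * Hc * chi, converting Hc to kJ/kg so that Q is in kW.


Hc = 31.052 MJ/kg = 31.052 * 1000 kJ/kg = 31052 kJ/kg
Q = 0.976 kg/s * 31052 kJ/kg * 0.738 = 22366 kW

22366 kW


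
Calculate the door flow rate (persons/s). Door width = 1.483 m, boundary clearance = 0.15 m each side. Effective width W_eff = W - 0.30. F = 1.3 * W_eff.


W_eff = 1.483 - 0.30 = 1.183 m
F = 1.3 * 1.183 = 1.5379 persons/s

1.5379 persons/s


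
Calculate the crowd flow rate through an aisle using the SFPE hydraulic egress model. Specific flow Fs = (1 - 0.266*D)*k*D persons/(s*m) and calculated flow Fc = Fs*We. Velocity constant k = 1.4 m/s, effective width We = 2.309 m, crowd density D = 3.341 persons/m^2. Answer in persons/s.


1 - 0.266*D = 1 - 0.266*3.341 = 0.11129
Fs = 0.11129 * 1.4 * 3.341 = 0.52057 persons/(s*m)
Fc = 0.52057 * 2.309 = 1.2020 persons/s

1.2020 persons/s


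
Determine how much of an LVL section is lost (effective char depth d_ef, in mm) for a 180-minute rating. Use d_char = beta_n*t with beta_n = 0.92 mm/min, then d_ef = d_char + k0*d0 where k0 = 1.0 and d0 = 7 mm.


d_char = 0.92 * 180 = 165.6 mm
d_ef = 165.6 + 1.0*7 = 172.6 mm

172.6 mm


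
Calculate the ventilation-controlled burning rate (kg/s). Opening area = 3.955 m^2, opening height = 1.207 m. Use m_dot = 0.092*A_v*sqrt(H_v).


sqrt(H_v) = 1.0986
m_dot = 0.092 * 3.955 * 1.0986 = 0.39975 kg/s

0.39975 kg/s


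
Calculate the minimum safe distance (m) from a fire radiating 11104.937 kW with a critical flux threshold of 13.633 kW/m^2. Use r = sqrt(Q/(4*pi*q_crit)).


4*pi*q_crit = 171.32
Q/(4*pi*q_crit) = 64.821
r = sqrt(64.821) = 8.0511 m

8.0511 m


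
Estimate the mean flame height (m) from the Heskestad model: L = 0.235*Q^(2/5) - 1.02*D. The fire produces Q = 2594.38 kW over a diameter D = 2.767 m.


Q^(2/5) = 23.207
0.235 * Q^(2/5) = 5.4536
1.02 * D = 2.8223
L = 2.6312 m

2.6312 m


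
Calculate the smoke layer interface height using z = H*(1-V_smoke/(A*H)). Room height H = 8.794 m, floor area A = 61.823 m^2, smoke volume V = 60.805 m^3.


V/(A*H) = 0.11184
1 - 0.11184 = 0.88816
z = 8.794 * 0.88816 = 7.8105 m

7.8105 m


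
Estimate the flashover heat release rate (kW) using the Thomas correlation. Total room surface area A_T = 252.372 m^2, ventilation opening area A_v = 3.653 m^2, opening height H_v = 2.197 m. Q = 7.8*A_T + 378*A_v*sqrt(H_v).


7.8*A_T = 1968.5
sqrt(H_v) = 1.4822
378*A_v*sqrt(H_v) = 2046.7
Q = 1968.5 + 2046.7 = 4015.2 kW

4015.2 kW


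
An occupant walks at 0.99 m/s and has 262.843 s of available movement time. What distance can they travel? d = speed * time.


d = 0.99 * 262.843 = 260.21 m

260.21 m


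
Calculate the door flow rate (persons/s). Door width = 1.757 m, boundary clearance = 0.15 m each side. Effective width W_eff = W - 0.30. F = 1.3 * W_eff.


W_eff = 1.757 - 0.30 = 1.457 m
F = 1.3 * 1.457 = 1.8941 persons/s

1.8941 persons/s


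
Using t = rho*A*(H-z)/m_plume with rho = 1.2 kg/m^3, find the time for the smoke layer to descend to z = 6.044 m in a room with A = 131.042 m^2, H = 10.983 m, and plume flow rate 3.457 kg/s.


H - z = 4.939 m
t = 1.2 * 131.042 * 4.939 / 3.457 = 224.66 s

224.66 s


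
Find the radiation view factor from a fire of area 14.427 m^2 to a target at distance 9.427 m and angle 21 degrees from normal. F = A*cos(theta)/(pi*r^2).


cos(21 deg) = 0.93358
pi*r^2 = 279.19
F = 14.427 * 0.93358 / 279.19 = 0.048243

0.048243


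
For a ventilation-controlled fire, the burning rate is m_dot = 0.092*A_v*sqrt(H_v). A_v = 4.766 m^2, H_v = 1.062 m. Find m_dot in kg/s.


sqrt(H_v) = 1.0305
m_dot = 0.092 * 4.766 * 1.0305 = 0.45186 kg/s

0.45186 kg/s


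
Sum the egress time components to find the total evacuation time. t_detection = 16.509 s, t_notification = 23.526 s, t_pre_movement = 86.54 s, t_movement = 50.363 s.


Total = 16.509 + 23.526 + 86.54 + 50.363 = 176.938 s

176.938 s


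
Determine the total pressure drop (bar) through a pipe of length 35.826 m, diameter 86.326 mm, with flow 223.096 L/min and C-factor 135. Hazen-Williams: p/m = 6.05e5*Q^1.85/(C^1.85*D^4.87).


Q^1.85 = 22116
C^1.85 = 8732.1
D^4.87 = 2.6854e+09
p/m = 0.00057061 bar/m
p_total = 0.00057061 * 35.826 = 0.020443 bar

0.020443 bar


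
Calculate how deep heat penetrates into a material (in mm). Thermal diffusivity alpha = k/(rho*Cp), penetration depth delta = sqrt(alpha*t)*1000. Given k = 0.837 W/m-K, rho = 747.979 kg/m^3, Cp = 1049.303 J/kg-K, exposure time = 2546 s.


alpha = 0.837 / (747.979 * 1049.303) = 1.0664e-06 m^2/s
alpha * t = 0.0027151
delta = sqrt(0.0027151) * 1000 = 52.107 mm

52.107 mm


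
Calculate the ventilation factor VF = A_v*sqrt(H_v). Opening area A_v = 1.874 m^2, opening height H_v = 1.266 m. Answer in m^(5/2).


sqrt(H_v) = 1.1252
VF = 1.874 * 1.1252 = 2.1086 m^(5/2)

2.1086 m^(5/2)


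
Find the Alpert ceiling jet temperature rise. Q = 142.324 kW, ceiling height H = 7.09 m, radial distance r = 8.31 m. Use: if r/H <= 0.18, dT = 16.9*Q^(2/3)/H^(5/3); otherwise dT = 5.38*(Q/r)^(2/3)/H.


r/H = 8.31 / 7.09 = 1.1721
r/H > 0.18, so dT = 5.38*(Q/r)^(2/3)/H
Q/r = 17.127
(Q/r)^(2/3) = 6.6443
dT = 5.38 * 6.6443 / 7.09 = 5.0418 K

5.0418 K


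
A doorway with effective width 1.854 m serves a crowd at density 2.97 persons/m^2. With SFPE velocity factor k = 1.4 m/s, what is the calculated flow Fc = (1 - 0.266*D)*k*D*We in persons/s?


1 - 0.266*D = 1 - 0.266*2.97 = 0.20998
Fs = 0.20998 * 1.4 * 2.97 = 0.87310 persons/(s*m)
Fc = 0.87310 * 1.854 = 1.6187 persons/s

1.6187 persons/s


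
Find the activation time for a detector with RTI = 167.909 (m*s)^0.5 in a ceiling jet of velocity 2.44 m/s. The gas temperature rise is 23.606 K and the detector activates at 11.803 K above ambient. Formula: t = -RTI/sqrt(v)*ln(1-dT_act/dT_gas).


dT_act/dT_gas = 0.5
ln(1 - 0.5) = -0.69315
t = -167.909 / sqrt(2.44) * -0.69315 = 74.508 s

74.508 s


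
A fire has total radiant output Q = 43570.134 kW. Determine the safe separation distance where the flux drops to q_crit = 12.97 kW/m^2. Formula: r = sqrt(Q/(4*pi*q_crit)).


4*pi*q_crit = 162.99
Q/(4*pi*q_crit) = 267.32
r = sqrt(267.32) = 16.350 m

16.350 m


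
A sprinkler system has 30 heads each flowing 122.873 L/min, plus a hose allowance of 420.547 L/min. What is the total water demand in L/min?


Sprinkler demand = 30 * 122.873 = 3686.19 L/min
Total = 3686.19 + 420.547 = 4106.737 L/min

4106.737 L/min


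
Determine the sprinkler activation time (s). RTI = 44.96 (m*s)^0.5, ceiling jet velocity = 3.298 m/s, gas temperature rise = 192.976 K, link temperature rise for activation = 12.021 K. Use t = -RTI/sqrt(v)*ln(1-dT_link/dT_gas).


dT_link/dT_gas = 0.062293
ln(1 - 0.062293) = -0.064317
t = -44.96 / sqrt(3.298) * -0.064317 = 1.5923 s

1.5923 s


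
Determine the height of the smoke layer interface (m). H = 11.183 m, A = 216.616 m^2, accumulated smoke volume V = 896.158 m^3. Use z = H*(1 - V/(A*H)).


V/(A*H) = 0.36994
1 - 0.36994 = 0.63006
z = 11.183 * 0.63006 = 7.0459 m

7.0459 m


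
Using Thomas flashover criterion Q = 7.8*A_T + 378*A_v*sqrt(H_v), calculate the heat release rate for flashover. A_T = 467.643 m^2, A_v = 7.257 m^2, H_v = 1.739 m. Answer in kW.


7.8*A_T = 3647.6
sqrt(H_v) = 1.3187
378*A_v*sqrt(H_v) = 3617.4
Q = 3647.6 + 3617.4 = 7265.0 kW

7265.0 kW


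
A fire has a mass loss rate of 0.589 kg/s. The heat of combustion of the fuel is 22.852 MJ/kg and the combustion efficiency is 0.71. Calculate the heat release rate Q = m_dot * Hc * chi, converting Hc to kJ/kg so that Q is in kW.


Hc = 22.852 MJ/kg = 22.852 * 1000 kJ/kg = 22852 kJ/kg
Q = 0.589 kg/s * 22852 kJ/kg * 0.71 = 9556.5 kW

9556.5 kW


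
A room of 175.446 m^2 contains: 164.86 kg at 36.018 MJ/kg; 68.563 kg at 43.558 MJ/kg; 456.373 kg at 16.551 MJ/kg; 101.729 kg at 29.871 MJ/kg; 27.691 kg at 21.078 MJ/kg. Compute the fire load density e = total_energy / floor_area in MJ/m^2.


Total energy = 164.86*36.018 + 68.563*43.558 + 456.373*16.551 + 101.729*29.871 + 27.691*21.078
= 5937.927 + 2986.467 + 7553.430 + 3038.747 + 583.6709
= 20100.24 MJ
e = 20100.24 / 175.446 = 114.57 MJ/m^2

114.57 MJ/m^2


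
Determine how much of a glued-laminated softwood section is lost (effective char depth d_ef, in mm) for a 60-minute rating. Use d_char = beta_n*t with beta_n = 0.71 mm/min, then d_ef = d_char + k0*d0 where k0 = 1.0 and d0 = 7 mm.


d_char = 0.71 * 60 = 42.6 mm
d_ef = 42.6 + 1.0*7 = 49.6 mm

49.6 mm


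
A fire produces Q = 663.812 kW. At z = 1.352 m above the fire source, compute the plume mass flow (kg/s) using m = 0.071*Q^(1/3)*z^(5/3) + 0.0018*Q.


Q^(1/3) = 8.7233
z^(5/3) = 1.6531
First term = 0.071 * 8.7233 * 1.6531 = 1.0238
Second term = 0.0018 * 663.812 = 1.1949
m = 2.2187 kg/s

2.2187 kg/s


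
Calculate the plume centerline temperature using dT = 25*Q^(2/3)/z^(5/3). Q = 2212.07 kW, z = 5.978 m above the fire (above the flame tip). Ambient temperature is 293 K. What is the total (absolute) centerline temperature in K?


Q^(2/3) = 169.77
z^(5/3) = 19.691
dT = 25 * 169.77 / 19.691 = 215.55 K
T = 293 + 215.55 = 508.55 K

508.55 K


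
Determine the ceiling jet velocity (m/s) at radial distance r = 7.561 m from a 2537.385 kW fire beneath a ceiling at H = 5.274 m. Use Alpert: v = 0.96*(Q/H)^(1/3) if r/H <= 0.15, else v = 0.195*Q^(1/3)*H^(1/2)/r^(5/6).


r/H = 7.561 / 5.274 = 1.4336
r/H > 0.15, so v = 0.195*Q^(1/3)*H^(1/2)/r^(5/6)
Q^(1/3) = 13.639
H^(1/2) = 2.2965
r^(5/6) = 5.3970
v = 0.195 * 13.639 * 2.2965 / 5.3970 = 1.1318 m/s

1.1318 m/s


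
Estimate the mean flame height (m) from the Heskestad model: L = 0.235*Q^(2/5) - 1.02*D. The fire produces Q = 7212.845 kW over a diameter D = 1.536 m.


Q^(2/5) = 34.934
0.235 * Q^(2/5) = 8.2094
1.02 * D = 1.5667
L = 6.6427 m

6.6427 m


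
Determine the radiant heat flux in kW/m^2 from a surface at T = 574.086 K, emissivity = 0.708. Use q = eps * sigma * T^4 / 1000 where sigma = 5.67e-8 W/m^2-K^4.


T^4 = 1.0862e+11
q = 0.708 * 5.67e-8 * 1.0862e+11 / 1000 = 4.3604 kW/m^2

4.3604 kW/m^2


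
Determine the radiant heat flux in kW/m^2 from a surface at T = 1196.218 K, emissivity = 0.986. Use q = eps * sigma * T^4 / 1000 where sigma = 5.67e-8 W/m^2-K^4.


T^4 = 2.0476e+12
q = 0.986 * 5.67e-8 * 2.0476e+12 / 1000 = 114.47 kW/m^2

114.47 kW/m^2


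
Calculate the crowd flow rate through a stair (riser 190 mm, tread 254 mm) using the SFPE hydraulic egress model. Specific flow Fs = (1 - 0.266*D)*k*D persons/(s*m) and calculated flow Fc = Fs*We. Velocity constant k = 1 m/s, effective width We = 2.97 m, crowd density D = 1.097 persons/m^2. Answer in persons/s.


1 - 0.266*D = 1 - 0.266*1.097 = 0.70820
Fs = 0.70820 * 1 * 1.097 = 0.77689 persons/(s*m)
Fc = 0.77689 * 2.97 = 2.3074 persons/s

2.3074 persons/s


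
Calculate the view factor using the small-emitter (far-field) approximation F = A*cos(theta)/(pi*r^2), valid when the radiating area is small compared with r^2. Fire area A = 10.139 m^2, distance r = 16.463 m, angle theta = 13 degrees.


cos(13 deg) = 0.97437
pi*r^2 = 851.47
F = 10.139 * 0.97437 / 851.47 = 0.011602

0.011602


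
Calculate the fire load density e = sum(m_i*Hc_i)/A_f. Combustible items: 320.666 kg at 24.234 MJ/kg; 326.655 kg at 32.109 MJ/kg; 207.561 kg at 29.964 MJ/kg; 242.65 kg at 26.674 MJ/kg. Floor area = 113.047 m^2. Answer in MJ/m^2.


Total energy = 320.666*24.234 + 326.655*32.109 + 207.561*29.964 + 242.65*26.674
= 7771.020 + 10488.57 + 6219.358 + 6472.446
= 30951.39 MJ
e = 30951.39 / 113.047 = 273.79 MJ/m^2

273.79 MJ/m^2


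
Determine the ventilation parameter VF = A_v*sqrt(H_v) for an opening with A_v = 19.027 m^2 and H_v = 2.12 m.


sqrt(H_v) = 1.4560
VF = 19.027 * 1.4560 = 27.704 m^(5/2)

27.704 m^(5/2)


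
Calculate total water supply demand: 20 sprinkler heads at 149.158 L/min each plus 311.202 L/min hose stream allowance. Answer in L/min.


Sprinkler demand = 20 * 149.158 = 2983.16 L/min
Total = 2983.16 + 311.202 = 3294.362 L/min

3294.362 L/min


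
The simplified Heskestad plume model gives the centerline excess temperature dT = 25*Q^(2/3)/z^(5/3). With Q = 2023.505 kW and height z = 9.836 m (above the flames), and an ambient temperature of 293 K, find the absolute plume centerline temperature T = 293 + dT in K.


Q^(2/3) = 159.98
z^(5/3) = 45.154
dT = 25 * 159.98 / 45.154 = 88.575 K
T = 293 + 88.575 = 381.58 K

381.58 K


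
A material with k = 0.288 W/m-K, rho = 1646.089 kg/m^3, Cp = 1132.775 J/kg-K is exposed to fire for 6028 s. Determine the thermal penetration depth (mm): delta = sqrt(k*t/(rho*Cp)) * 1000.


alpha = 0.288 / (1646.089 * 1132.775) = 1.5445e-07 m^2/s
alpha * t = 0.00093104
delta = sqrt(0.00093104) * 1000 = 30.513 mm

30.513 mm


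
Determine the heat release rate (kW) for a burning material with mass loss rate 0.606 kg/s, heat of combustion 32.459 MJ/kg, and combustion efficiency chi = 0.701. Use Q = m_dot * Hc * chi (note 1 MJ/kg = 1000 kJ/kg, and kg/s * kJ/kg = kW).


Hc = 32.459 MJ/kg = 32.459 * 1000 kJ/kg = 32459 kJ/kg
Q = 0.606 kg/s * 32459 kJ/kg * 0.701 = 13789 kW

13789 kW


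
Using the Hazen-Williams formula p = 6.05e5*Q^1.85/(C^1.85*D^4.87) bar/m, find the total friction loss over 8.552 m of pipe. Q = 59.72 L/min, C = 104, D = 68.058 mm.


Q^1.85 = 1931.2
C^1.85 = 5389.0
D^4.87 = 8.4357e+08
p/m = 0.00025701 bar/m
p_total = 0.00025701 * 8.552 = 0.0021979 bar

0.0021979 bar


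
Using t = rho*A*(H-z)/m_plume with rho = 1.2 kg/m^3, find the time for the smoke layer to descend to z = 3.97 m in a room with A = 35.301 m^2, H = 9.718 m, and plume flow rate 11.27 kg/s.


H - z = 5.748 m
t = 1.2 * 35.301 * 5.748 / 11.27 = 21.605 s

21.605 s


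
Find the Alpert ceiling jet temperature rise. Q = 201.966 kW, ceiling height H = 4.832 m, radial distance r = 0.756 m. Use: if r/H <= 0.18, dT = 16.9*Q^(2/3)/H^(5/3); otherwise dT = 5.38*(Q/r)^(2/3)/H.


r/H = 0.756 / 4.832 = 0.15646
r/H <= 0.18, so dT = 16.9*Q^(2/3)/H^(5/3)
Q^(2/3) = 34.423
H^(5/3) = 13.811
dT = 16.9 * 34.423 / 13.811 = 42.124 K

42.124 K


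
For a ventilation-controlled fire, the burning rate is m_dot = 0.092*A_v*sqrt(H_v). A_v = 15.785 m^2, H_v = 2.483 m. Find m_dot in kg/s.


sqrt(H_v) = 1.5758
m_dot = 0.092 * 15.785 * 1.5758 = 2.2883 kg/s

2.2883 kg/s


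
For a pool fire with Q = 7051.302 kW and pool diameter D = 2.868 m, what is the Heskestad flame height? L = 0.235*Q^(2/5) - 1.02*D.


Q^(2/5) = 34.618
0.235 * Q^(2/5) = 8.1353
1.02 * D = 2.9254
L = 5.2100 m

5.2100 m


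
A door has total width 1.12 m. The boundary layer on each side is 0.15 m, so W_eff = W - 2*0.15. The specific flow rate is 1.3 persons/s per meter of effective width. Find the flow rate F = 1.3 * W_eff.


W_eff = 1.12 - 0.30 = 0.82 m
F = 1.3 * 0.82 = 1.066 persons/s

1.066 persons/s


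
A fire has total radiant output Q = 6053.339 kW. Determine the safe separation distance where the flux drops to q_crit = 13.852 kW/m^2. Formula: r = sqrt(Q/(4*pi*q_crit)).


4*pi*q_crit = 174.07
Q/(4*pi*q_crit) = 34.775
r = sqrt(34.775) = 5.8971 m

5.8971 m


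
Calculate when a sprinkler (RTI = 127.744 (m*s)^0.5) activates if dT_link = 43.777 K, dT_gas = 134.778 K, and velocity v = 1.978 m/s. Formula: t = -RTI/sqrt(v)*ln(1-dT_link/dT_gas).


dT_link/dT_gas = 0.32481
ln(1 - 0.32481) = -0.39276
t = -127.744 / sqrt(1.978) * -0.39276 = 35.674 s

35.674 s


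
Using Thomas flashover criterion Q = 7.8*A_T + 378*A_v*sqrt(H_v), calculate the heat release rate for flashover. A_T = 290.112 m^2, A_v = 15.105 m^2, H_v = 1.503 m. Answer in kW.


7.8*A_T = 2262.9
sqrt(H_v) = 1.2260
378*A_v*sqrt(H_v) = 6999.9
Q = 2262.9 + 6999.9 = 9262.8 kW

9262.8 kW


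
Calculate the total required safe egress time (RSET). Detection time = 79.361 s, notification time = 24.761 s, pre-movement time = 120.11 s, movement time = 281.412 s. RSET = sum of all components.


Total = 79.361 + 24.761 + 120.11 + 281.412 = 505.644 s

505.644 s


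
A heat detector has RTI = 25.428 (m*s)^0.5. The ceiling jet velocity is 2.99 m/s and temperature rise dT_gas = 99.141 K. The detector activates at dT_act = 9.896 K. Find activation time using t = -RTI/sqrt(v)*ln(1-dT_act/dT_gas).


dT_act/dT_gas = 0.099817
ln(1 - 0.099817) = -0.10516
t = -25.428 / sqrt(2.99) * -0.10516 = 1.5464 s

1.5464 s


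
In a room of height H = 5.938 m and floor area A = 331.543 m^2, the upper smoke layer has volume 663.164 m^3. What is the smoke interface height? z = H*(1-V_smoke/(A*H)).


V/(A*H) = 0.33685
1 - 0.33685 = 0.66315
z = 5.938 * 0.66315 = 3.9378 m

3.9378 m


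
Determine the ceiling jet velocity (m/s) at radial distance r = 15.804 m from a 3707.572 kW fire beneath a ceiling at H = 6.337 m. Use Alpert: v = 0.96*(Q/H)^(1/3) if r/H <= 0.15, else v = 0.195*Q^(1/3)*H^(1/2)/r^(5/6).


r/H = 15.804 / 6.337 = 2.4939
r/H > 0.15, so v = 0.195*Q^(1/3)*H^(1/2)/r^(5/6)
Q^(1/3) = 15.477
H^(1/2) = 2.5173
r^(5/6) = 9.9764
v = 0.195 * 15.477 * 2.5173 / 9.9764 = 0.76155 m/s

0.76155 m/s


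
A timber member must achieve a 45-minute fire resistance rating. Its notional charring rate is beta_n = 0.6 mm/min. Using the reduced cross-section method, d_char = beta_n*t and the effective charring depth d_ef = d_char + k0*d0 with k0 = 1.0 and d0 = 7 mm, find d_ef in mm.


d_char = 0.6 * 45 = 27 mm
d_ef = 27 + 1.0*7 = 34 mm

34 mm


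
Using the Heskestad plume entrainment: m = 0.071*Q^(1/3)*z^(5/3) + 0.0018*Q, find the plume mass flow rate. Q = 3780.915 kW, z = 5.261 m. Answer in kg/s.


Q^(1/3) = 15.579
z^(5/3) = 15.914
First term = 0.071 * 15.579 * 15.914 = 17.602
Second term = 0.0018 * 3780.915 = 6.8056
m = 24.408 kg/s

24.408 kg/s


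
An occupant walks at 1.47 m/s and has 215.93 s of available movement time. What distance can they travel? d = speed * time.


d = 1.47 * 215.93 = 317.42 m

317.42 m


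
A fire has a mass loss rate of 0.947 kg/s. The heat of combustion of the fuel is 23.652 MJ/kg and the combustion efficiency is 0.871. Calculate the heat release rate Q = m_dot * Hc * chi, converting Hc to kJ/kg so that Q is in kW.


Hc = 23.652 MJ/kg = 23.652 * 1000 kJ/kg = 23652 kJ/kg
Q = 0.947 kg/s * 23652 kJ/kg * 0.871 = 19509 kW

19509 kW


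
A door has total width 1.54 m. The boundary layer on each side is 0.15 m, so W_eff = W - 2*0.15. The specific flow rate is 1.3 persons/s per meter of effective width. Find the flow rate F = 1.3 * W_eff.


W_eff = 1.54 - 0.30 = 1.24 m
F = 1.3 * 1.24 = 1.612 persons/s

1.612 persons/s


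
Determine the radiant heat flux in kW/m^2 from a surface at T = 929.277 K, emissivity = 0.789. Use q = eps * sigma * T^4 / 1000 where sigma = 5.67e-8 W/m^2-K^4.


T^4 = 7.4573e+11
q = 0.789 * 5.67e-8 * 7.4573e+11 / 1000 = 33.361 kW/m^2

33.361 kW/m^2


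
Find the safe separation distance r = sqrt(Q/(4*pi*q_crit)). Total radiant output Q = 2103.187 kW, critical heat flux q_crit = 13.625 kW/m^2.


4*pi*q_crit = 171.22
Q/(4*pi*q_crit) = 12.284
r = sqrt(12.284) = 3.5048 m

3.5048 m


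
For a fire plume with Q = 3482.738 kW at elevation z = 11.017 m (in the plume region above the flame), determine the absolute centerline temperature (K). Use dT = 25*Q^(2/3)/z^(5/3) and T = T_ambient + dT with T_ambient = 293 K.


Q^(2/3) = 229.76
z^(5/3) = 54.547
dT = 25 * 229.76 / 54.547 = 105.30 K
T = 293 + 105.30 = 398.30 K

398.30 K


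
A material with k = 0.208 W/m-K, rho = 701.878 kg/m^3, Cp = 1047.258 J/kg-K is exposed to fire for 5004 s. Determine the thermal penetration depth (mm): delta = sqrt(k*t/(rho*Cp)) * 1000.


alpha = 0.208 / (701.878 * 1047.258) = 2.8297e-07 m^2/s
alpha * t = 0.0014160
delta = sqrt(0.0014160) * 1000 = 37.630 mm

37.630 mm


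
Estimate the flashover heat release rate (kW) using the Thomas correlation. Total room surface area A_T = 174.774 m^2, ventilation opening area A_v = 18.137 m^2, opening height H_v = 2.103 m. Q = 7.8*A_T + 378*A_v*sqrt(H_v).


7.8*A_T = 1363.2
sqrt(H_v) = 1.4502
378*A_v*sqrt(H_v) = 9942.1
Q = 1363.2 + 9942.1 = 11305 kW

11305 kW


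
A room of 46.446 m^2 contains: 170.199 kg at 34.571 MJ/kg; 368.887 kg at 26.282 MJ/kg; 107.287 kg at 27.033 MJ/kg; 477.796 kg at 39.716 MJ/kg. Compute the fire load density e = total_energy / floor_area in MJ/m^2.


Total energy = 170.199*34.571 + 368.887*26.282 + 107.287*27.033 + 477.796*39.716
= 5883.950 + 9695.088 + 2900.289 + 18976.15
= 37455.47 MJ
e = 37455.47 / 46.446 = 806.43 MJ/m^2

806.43 MJ/m^2


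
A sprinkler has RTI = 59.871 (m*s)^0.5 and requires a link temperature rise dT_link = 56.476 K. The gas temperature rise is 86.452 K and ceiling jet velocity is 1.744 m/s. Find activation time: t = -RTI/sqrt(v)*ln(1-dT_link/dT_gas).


dT_link/dT_gas = 0.65326
ln(1 - 0.65326) = -1.0592
t = -59.871 / sqrt(1.744) * -1.0592 = 48.020 s

48.020 s


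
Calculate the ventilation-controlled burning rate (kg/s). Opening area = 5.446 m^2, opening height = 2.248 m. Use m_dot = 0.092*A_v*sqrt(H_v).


sqrt(H_v) = 1.4993
m_dot = 0.092 * 5.446 * 1.4993 = 0.75121 kg/s

0.75121 kg/s


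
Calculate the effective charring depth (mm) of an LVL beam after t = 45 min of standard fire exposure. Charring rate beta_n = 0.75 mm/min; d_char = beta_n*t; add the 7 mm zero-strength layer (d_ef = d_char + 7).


d_char = 0.75 * 45 = 33.75 mm
d_ef = 33.75 + 1.0*7 = 40.75 mm

40.75 mm


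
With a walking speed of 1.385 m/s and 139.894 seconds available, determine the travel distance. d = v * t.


d = 1.385 * 139.894 = 193.75 m

193.75 m


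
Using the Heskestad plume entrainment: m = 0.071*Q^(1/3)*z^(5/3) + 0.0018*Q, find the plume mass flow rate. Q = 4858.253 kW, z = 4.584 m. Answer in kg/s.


Q^(1/3) = 16.937
z^(5/3) = 12.650
First term = 0.071 * 16.937 * 12.650 = 15.211
Second term = 0.0018 * 4858.253 = 8.7449
m = 23.956 kg/s

23.956 kg/s


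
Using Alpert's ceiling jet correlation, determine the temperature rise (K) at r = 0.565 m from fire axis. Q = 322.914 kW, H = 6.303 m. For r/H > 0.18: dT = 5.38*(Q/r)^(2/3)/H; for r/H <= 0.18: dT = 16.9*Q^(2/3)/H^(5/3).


r/H = 0.565 / 6.303 = 0.089640
r/H <= 0.18, so dT = 16.9*Q^(2/3)/H^(5/3)
Q^(2/3) = 47.068
H^(5/3) = 21.507
dT = 16.9 * 47.068 / 21.507 = 36.986 K

36.986 K


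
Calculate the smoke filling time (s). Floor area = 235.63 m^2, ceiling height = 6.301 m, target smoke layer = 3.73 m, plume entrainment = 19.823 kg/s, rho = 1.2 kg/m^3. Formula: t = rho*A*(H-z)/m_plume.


H - z = 2.571 m
t = 1.2 * 235.63 * 2.571 / 19.823 = 36.673 s

36.673 s


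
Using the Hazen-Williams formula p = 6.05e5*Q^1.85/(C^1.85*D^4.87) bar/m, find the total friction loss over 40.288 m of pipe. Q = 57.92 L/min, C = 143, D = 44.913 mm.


Q^1.85 = 1824.9
C^1.85 = 9713.4
D^4.87 = 1.1144e+08
p/m = 0.0010199 bar/m
p_total = 0.0010199 * 40.288 = 0.041090 bar

0.041090 bar


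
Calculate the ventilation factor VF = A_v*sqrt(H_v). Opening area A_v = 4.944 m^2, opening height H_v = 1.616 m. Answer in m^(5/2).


sqrt(H_v) = 1.2712
VF = 4.944 * 1.2712 = 6.2849 m^(5/2)

6.2849 m^(5/2)


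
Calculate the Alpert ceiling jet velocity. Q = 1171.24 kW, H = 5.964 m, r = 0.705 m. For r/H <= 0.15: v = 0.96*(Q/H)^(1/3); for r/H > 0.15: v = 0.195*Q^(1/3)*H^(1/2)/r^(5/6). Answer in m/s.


r/H = 0.705 / 5.964 = 0.11821
r/H <= 0.15, so v = 0.96*(Q/H)^(1/3)
Q/H = 196.38
(Q/H)^(1/3) = 5.8126
v = 0.96 * 5.8126 = 5.5801 m/s

5.5801 m/s


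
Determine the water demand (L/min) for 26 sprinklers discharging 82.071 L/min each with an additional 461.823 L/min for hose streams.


Sprinkler demand = 26 * 82.071 = 2133.846 L/min
Total = 2133.846 + 461.823 = 2595.669 L/min

2595.669 L/min


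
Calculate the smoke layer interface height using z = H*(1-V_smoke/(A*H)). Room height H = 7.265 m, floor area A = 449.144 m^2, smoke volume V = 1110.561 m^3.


V/(A*H) = 0.34035
1 - 0.34035 = 0.65965
z = 7.265 * 0.65965 = 4.7924 m

4.7924 m


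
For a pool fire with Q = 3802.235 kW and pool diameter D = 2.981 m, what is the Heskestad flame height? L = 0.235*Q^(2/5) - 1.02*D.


Q^(2/5) = 27.041
0.235 * Q^(2/5) = 6.3545
1.02 * D = 3.0406
L = 3.3139 m

3.3139 m


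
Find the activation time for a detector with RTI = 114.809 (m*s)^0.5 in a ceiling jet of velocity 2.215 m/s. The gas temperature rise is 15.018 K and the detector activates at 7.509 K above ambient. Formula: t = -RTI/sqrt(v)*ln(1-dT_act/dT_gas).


dT_act/dT_gas = 0.5
ln(1 - 0.5) = -0.69315
t = -114.809 / sqrt(2.215) * -0.69315 = 53.471 s

53.471 s


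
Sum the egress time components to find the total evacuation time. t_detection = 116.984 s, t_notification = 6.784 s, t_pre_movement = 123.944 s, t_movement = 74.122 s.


Total = 116.984 + 6.784 + 123.944 + 74.122 = 321.834 s

321.834 s


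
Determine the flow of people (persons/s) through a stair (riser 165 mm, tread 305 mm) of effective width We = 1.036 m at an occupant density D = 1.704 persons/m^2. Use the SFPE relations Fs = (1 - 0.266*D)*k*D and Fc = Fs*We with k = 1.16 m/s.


1 - 0.266*D = 1 - 0.266*1.704 = 0.54674
Fs = 0.54674 * 1.16 * 1.704 = 1.0807 persons/(s*m)
Fc = 1.0807 * 1.036 = 1.1196 persons/s

1.1196 persons/s
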